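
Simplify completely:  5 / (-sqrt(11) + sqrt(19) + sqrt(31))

Group as (sqrt(19) + sqrt(31)) - sqrt(11); multiply by (sqrt(19) + sqrt(31)) + sqrt(11), then rationalise the remaining surd.

(-39*sqrt(11) - sqrt(31) + 23*sqrt(19) + 2*sqrt(6479))/167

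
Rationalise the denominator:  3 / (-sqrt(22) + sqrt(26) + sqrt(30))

(-51*sqrt(22) + 27*sqrt(30) + 39*sqrt(26) + 6*sqrt(4290))/982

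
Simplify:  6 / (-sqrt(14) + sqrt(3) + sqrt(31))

(-63*sqrt(3) - 3*sqrt(1302) + 30*sqrt(14) + 21*sqrt(31))/7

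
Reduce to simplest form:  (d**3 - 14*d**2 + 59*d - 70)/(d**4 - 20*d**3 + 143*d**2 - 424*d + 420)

1/(d - 6)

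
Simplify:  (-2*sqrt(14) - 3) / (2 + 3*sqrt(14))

(-78 - 5*sqrt(14))/122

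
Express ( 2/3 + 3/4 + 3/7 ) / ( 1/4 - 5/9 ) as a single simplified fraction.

Numerator: 2/3 + 3/4 + 3/7 = 155/84
Denominator: 1/4 - 5/9 = -11/36
Divide: (155/84) · (-36/11) = -465/77

-465/77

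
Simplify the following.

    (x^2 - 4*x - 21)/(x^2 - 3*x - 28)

Factor: x^2 - 4*x - 21 = (x + 3)*(x - 7);  x^2 - 3*x - 28 = (x + 4)*(x - 7)
Cancel the common factor (x - 7).

(x + 3)/(x + 4)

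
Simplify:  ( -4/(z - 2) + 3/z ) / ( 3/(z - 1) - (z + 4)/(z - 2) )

(z^2 + 5*z - 6)/(z^3 + 2*z)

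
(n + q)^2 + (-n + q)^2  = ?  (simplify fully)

2*n^2 + 2*q^2

Write as f(q,n) + f(q,-n) and expand.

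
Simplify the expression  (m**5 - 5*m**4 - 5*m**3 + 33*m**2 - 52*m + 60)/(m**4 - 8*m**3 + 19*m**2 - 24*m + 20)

Factor: m**5 - 5*m**4 - 5*m**3 + 33*m**2 - 52*m + 60 = (m - 2)*(m**2 - m + 2)*(m + 3)*(m - 5);  m**4 - 8*m**3 + 19*m**2 - 24*m + 20 = (m**2 - m + 2)*(m - 5)*(m - 2)
Cancel the common factors (m**2 - m + 2), (m - 2), (m - 5).

m + 3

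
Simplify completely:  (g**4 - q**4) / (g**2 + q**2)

g**2 - q**2

Difference of fourth powers: factor out (g**2 + q**2).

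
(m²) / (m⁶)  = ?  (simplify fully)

Quotient: (m^-4)

m^(-4)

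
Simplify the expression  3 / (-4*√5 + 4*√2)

Multiply numerator and denominator by 4*√2 + 4*√5.
Denominator becomes -48; numerator becomes 12*√2 + 12*√5.

(-√5 - √2)/4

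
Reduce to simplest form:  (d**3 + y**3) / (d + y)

Apply the sum-of-cubes factorisation and cancel (d + y).

d**2 - d*y + y**2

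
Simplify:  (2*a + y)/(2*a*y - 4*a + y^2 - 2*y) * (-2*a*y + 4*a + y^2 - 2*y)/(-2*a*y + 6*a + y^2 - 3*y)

Factor: 2*a*y - 4*a + y^2 - 2*y = (y - 2)*(2*a + y);  -2*a*y + 4*a + y^2 - 2*y = (y - 2)*(-2*a + y);  -2*a*y + 6*a + y^2 - 3*y = (y - 3)*(-2*a + y)
Cancel the common factors (-2*a + y), (2*a + y), (y - 2).

1/(y - 3)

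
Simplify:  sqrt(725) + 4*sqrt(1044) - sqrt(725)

sqrt(725) = 5*sqrt(29); 4*sqrt(1044) = 24*sqrt(29); sqrt(725) = 5*sqrt(29)
Combine: (5 + 24 - 5)·sqrt(29) = 24*sqrt(29)

24*sqrt(29)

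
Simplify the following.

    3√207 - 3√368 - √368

-7*√23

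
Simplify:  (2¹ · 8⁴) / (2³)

2^10

2¹ = 2^1; 8⁴ = 2^12; 2³ = 2^3
Combine exponents: 2^10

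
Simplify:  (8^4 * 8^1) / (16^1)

2^11

8^4 = 2^12; 8^1 = 2^3; 16^1 = 2^4
Combine exponents: 2^11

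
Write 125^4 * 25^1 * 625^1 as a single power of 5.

5^18

125^4 = 5^12; 25^1 = 5^2; 625^1 = 5^4
Combine exponents: 5^18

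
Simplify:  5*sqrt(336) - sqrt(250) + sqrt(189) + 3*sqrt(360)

5*sqrt(336) = 20*sqrt(21); sqrt(250) = 5*sqrt(10); sqrt(189) = 3*sqrt(21); 3*sqrt(360) = 18*sqrt(10)

13*sqrt(10) + 23*sqrt(21)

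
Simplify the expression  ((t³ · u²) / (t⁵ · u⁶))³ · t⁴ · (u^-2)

1/(t²*u^14)

Inside the bracket: (t^-2) · (u^-4)
Raise to the power 3: (t^-6) · (u^-12)
Multiply by t⁴ · (u^-2): add exponents.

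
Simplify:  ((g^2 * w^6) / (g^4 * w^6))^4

g^(-8)

Inside the bracket: (g^-2)
Raise to the power 4: (g^-8)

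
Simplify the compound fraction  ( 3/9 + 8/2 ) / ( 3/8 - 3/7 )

-728/9

Numerator: 3/9 + 8/2 = 13/3
Denominator: 3/8 - 3/7 = -3/56
Divide: (13/3) · (-56/3) = -728/9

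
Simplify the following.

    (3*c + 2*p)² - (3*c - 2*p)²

24*c*p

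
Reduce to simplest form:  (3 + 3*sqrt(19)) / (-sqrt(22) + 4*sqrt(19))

Multiply numerator and denominator by sqrt(22) + 4*sqrt(19).
Denominator becomes 282; numerator becomes 3*sqrt(22) + 12*sqrt(19) + 3*sqrt(418) + 228.

(sqrt(22) + 4*sqrt(19) + sqrt(418) + 76)/94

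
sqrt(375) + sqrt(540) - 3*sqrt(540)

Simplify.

-7*sqrt(15)

sqrt(375) = 5*sqrt(15); sqrt(540) = 6*sqrt(15); 3*sqrt(540) = 18*sqrt(15)
Combine: (5 + 6 - 18)·sqrt(15) = -7*sqrt(15)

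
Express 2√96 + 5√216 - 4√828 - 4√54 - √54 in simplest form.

2√96 = 8*√6; 5√216 = 30*√6; 4√828 = 24*√23; 4√54 = 12*√6; √54 = 3*√6

-24*√23 + 23*√6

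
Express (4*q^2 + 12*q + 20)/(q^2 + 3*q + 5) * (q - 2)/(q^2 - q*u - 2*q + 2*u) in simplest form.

Factor: 4*q^2 + 12*q + 20 = 4*(q^2 + 3*q + 5);  q^2 - q*u - 2*q + 2*u = (q - u)*(q - 2)
Cancel the common factors (q^2 + 3*q + 5), (q - 2).

4/(q - u)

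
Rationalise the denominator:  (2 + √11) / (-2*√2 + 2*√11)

(2*√2 + √22 + 2*√11 + 11)/18

Multiply numerator and denominator by 2*√2 + 2*√11.
Denominator becomes 36; numerator becomes 4*√2 + 2*√22 + 4*√11 + 22.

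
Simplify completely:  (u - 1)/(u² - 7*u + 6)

Factor: u² - 7*u + 6 = (u - 6)·(u - 1)
Cancel the common factor (u - 1).

1/(u - 6)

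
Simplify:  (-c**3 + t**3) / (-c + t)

Apply the difference-of-cubes factorisation and cancel (-c + t).

c**2 + c*t + t**2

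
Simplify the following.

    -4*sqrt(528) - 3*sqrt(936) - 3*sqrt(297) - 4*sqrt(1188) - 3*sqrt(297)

4*sqrt(528) = 16*sqrt(33); 3*sqrt(936) = 18*sqrt(26); 3*sqrt(297) = 9*sqrt(33); 4*sqrt(1188) = 24*sqrt(33); 3*sqrt(297) = 9*sqrt(33)

-58*sqrt(33) - 18*sqrt(26)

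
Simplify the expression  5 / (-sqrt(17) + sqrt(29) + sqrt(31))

(-215*sqrt(17) + 75*sqrt(31) + 95*sqrt(29) + 10*sqrt(15283))/1747

Group as (sqrt(29) + sqrt(31)) - sqrt(17); multiply by (sqrt(29) + sqrt(31)) + sqrt(17), then rationalise the remaining surd.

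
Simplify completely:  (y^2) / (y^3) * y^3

Quotient: (y^-1)
Multiply by y^3: add exponents.

y^2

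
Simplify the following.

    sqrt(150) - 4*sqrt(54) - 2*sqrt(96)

sqrt(150) = 5*sqrt(6); 4*sqrt(54) = 12*sqrt(6); 2*sqrt(96) = 8*sqrt(6)
Combine: (5 - 12 - 8)·sqrt(6) = -15*sqrt(6)

-15*sqrt(6)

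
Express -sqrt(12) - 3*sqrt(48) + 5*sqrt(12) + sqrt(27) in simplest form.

-sqrt(3)

sqrt(12) = 2*sqrt(3); 3*sqrt(48) = 12*sqrt(3); 5*sqrt(12) = 10*sqrt(3); sqrt(27) = 3*sqrt(3)
Combine: (-2 - 12 + 10 + 3)·sqrt(3) = -sqrt(3)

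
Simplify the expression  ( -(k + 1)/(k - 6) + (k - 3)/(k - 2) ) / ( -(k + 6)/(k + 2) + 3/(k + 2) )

(8*k**2 - 4*k - 40)/(k**3 - 5*k**2 - 12*k + 36)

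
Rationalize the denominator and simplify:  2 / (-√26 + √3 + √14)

Group as (√3 + √14) - √26; multiply by (√3 + √14) + √26, then rationalise the remaining surd.

(18*√26 + 30*√14 + 74*√3 + 8*√273)/87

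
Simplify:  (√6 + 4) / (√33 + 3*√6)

(-4*√33 - 3*√22 + 18 + 12*√6)/21

Multiply numerator and denominator by -√33 + 3*√6.
Denominator becomes 21; numerator becomes -4*√33 - 3*√22 + 18 + 12*√6.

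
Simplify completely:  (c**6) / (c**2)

c**4

Quotient: c**4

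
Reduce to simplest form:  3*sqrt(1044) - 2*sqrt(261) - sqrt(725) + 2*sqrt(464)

3*sqrt(1044) = 18*sqrt(29); 2*sqrt(261) = 6*sqrt(29); sqrt(725) = 5*sqrt(29); 2*sqrt(464) = 8*sqrt(29)
Combine: (18 - 6 - 5 + 8)·sqrt(29) = 15*sqrt(29)

15*sqrt(29)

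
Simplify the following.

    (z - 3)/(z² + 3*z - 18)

1/(z + 6)

Factor: z² + 3*z - 18 = (z + 6)·(z - 3)
Cancel the common factor (z - 3).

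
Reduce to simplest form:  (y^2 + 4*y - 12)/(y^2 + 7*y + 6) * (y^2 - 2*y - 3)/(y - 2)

Factor: y^2 + 4*y - 12 = (y + 6)*(y - 2);  y^2 + 7*y + 6 = (y + 6)*(y + 1);  y^2 - 2*y - 3 = (y + 1)*(y - 3)
Cancel the common factors (y + 6), (y + 1), (y - 2).

y - 3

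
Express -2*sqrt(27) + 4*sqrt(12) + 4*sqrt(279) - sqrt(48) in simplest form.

-2*sqrt(3) + 12*sqrt(31)

2*sqrt(27) = 6*sqrt(3); 4*sqrt(12) = 8*sqrt(3); 4*sqrt(279) = 12*sqrt(31); sqrt(48) = 4*sqrt(3)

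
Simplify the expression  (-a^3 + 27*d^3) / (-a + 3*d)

Factor as (a-b)(a^2+ab+b^2) with a=(3*d), b=a.

a^2 + 3*a*d + 9*d^2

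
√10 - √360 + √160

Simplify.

√10 = √10; √360 = 6*√10; √160 = 4*√10
Combine: (1 - 6 + 4)·√10 = -√10

-√10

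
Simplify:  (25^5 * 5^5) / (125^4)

25^5 = 5^10; 5^5 = 5^5; 125^4 = 5^12
Combine exponents: 5^3

5^3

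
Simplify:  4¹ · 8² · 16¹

2^12

4¹ = 2^2; 8² = 2^6; 16¹ = 2^4
Combine exponents: 2^12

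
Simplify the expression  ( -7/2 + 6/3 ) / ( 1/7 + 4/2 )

-7/10

Numerator: -7/2 + 6/3 = -3/2
Denominator: 1/7 + 4/2 = 15/7
Divide: (-3/2) · (7/15) = -7/10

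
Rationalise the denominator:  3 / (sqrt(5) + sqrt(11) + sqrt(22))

(-33*sqrt(10) - 9*sqrt(22) + 24*sqrt(11) + 42*sqrt(5))/92

Group as (sqrt(5) + sqrt(22)) + sqrt(11); multiply by (sqrt(5) + sqrt(22)) - sqrt(11), then rationalise the remaining surd.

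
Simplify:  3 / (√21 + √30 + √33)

Group as (√21 + √33) + √30; multiply by (√21 + √33) - √30, then rationalise the remaining surd.

(-√2310 + 3*√33 + 4*√30 + 7*√21)/122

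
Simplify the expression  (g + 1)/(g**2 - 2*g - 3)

1/(g - 3)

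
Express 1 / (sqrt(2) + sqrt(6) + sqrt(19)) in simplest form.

(-15*sqrt(6) - 23*sqrt(2) + 4*sqrt(57) + 11*sqrt(19))/73

Group as (sqrt(2) + sqrt(6)) + sqrt(19); multiply by (sqrt(2) + sqrt(6)) - sqrt(19), then rationalise the remaining surd.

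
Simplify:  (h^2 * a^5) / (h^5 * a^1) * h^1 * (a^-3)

Quotient: (h^-3) * a^4
Multiply by h^1 * (a^-3): add exponents.

a/h^2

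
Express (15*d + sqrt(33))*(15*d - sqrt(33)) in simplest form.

(15*d)^2 - (sqrt(33))^2 = 225*d^2 - 33.

225*d^2 - 33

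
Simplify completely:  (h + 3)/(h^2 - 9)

1/(h - 3)

Factor: h^2 - 9 = (h - 3)*(h + 3)
Cancel the common factor (h + 3).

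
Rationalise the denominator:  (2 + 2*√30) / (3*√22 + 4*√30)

(-6*√165 - 3*√22 + 4*√30 + 120)/141

Multiply numerator and denominator by -3*√22 + 4*√30.
Denominator becomes 282; numerator becomes -12*√165 - 6*√22 + 8*√30 + 240.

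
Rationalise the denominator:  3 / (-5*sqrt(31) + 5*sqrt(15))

Multiply numerator and denominator by 5*sqrt(15) + 5*sqrt(31).
Denominator becomes -400; numerator becomes 15*sqrt(15) + 15*sqrt(31).

(-3*sqrt(31) - 3*sqrt(15))/80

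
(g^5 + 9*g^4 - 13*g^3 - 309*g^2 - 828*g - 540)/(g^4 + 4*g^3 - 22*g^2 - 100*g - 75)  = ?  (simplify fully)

Factor: g^5 + 9*g^4 - 13*g^3 - 309*g^2 - 828*g - 540 = (g + 3)*(g - 6)*(g + 5)*(g + 1)*(g + 6);  g^4 + 4*g^3 - 22*g^2 - 100*g - 75 = (g + 5)*(g + 1)*(g - 5)*(g + 3)
Cancel the common factors (g + 3), (g + 1), (g + 5).

(g^2 - 36)/(g - 5)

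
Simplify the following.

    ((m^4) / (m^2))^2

m^4

Inside the bracket: m^2
Raise to the power 2: m^4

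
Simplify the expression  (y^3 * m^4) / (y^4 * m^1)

Quotient: (y^-1) * m^3

m^3/y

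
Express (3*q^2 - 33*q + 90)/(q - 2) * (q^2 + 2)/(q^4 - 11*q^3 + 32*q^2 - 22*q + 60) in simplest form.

3/(q - 2)

Factor: 3*q^2 - 33*q + 90 = 3*(q - 5)*(q - 6);  q^4 - 11*q^3 + 32*q^2 - 22*q + 60 = (q^2 + 2)*(q - 5)*(q - 6)
Cancel the common factors (q^2 + 2), (q - 5), (q - 6).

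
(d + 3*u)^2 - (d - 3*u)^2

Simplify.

12*d*u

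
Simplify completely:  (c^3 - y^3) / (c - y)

c^2 + c*y + y^2

c^3 - y^3 = (c - y)(c^2 + c*y + y^2).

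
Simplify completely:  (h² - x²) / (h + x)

h - x

Difference of squares: factor out (h + x).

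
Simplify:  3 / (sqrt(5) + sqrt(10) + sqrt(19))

Group as (sqrt(5) + sqrt(10)) + sqrt(19); multiply by (sqrt(5) + sqrt(10)) - sqrt(19), then rationalise the remaining surd.

(-15*sqrt(38) - 6*sqrt(19) + 21*sqrt(10) + 36*sqrt(5))/92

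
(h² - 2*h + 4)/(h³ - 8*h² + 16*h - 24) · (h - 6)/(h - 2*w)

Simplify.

-1/(-h + 2*w)

Factor: h³ - 8*h² + 16*h - 24 = (h - 6)·(h² - 2*h + 4)
Cancel the common factors (h² - 2*h + 4), (h - 6).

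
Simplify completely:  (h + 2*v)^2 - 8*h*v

(h - 2*v)^2

Expanding gives h^2 - 4*h*v + 4*v^2, a perfect square.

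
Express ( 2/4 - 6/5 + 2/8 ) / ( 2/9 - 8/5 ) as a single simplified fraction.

81/248

Numerator: 2/4 - 6/5 + 2/8 = -9/20
Denominator: 2/9 - 8/5 = -62/45
Divide: (-9/20) · (-45/62) = 81/248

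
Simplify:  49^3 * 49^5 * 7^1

49^3 = 7^6; 49^5 = 7^10; 7^1 = 7^1
Combine exponents: 7^17

7^17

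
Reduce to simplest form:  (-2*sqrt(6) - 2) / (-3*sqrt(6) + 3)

(4*sqrt(6) + 14)/15

Multiply numerator and denominator by 3 + 3*sqrt(6).
Denominator becomes -45; numerator becomes -42 - 12*sqrt(6).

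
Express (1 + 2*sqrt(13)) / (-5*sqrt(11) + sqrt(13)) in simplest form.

Multiply numerator and denominator by sqrt(13) + 5*sqrt(11).
Denominator becomes -262; numerator becomes sqrt(13) + 5*sqrt(11) + 26 + 10*sqrt(143).

(-10*sqrt(143) - 26 - 5*sqrt(11) - sqrt(13))/262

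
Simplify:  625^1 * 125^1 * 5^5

5^12

625^1 = 5^4; 125^1 = 5^3; 5^5 = 5^5
Combine exponents: 5^12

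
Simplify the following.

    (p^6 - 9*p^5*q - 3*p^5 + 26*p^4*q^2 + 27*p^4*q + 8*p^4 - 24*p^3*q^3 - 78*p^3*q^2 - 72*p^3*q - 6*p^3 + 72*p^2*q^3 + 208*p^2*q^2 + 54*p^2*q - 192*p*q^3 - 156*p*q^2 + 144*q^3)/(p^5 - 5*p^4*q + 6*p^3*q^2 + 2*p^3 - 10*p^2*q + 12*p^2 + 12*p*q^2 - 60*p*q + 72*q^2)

(p^2 - 4*p*q - p + 4*q)/(p + 2)

Factor: p^6 - 9*p^5*q - 3*p^5 + 26*p^4*q^2 + 27*p^4*q + 8*p^4 - 24*p^3*q^3 - 78*p^3*q^2 - 72*p^3*q - 6*p^3 + 72*p^2*q^3 + 208*p^2*q^2 + 54*p^2*q - 192*p*q^3 - 156*p*q^2 + 144*q^3 = (p - 4*q)*(p^2 - 2*p + 6)*(p - 1)*(p - 3*q)*(p - 2*q);  p^5 - 5*p^4*q + 6*p^3*q^2 + 2*p^3 - 10*p^2*q + 12*p^2 + 12*p*q^2 - 60*p*q + 72*q^2 = (p + 2)*(p - 2*q)*(p - 3*q)*(p^2 - 2*p + 6)
Cancel the common factors (p^2 - 2*p + 6), (p - 3*q), (p - 2*q).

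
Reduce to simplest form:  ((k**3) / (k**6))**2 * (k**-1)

Inside the bracket: (k**-3)
Raise to the power 2: (k**-6)
Multiply by (k**-1): add exponents.

k**(-7)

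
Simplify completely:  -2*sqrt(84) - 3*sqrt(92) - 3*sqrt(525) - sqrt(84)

2*sqrt(84) = 4*sqrt(21); 3*sqrt(92) = 6*sqrt(23); 3*sqrt(525) = 15*sqrt(21); sqrt(84) = 2*sqrt(21)

-21*sqrt(21) - 6*sqrt(23)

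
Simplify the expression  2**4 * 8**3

2**4 = 2**4; 8**3 = 2**9
Combine exponents: 2**13

2**13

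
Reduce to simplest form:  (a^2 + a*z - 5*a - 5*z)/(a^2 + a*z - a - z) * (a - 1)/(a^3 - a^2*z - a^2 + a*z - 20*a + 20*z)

Factor: a^2 + a*z - 5*a - 5*z = (a - 5)*(a + z);  a^2 + a*z - a - z = (a - 1)*(a + z);  a^3 - a^2*z - a^2 + a*z - 20*a + 20*z = (a + 4)*(a - 5)*(a - z)
Cancel the common factors (a - 1), (a + z), (a - 5).

-1/(-a^2 + a*z - 4*a + 4*z)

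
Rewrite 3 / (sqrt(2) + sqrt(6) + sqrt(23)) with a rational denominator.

(-19*sqrt(6) - 27*sqrt(2) + 4*sqrt(69) + 15*sqrt(23))/59

Group as (sqrt(6) + sqrt(23)) + sqrt(2); multiply by (sqrt(6) + sqrt(23)) - sqrt(2), then rationalise the remaining surd.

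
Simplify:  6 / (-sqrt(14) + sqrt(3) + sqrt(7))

(6*sqrt(14) + 15*sqrt(7) + 27*sqrt(3) + 21*sqrt(6))/17

Group as (sqrt(3) + sqrt(7)) - sqrt(14); multiply by (sqrt(3) + sqrt(7)) + sqrt(14), then rationalise the remaining surd.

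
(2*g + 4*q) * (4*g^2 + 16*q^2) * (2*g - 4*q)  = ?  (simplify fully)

((2*g)+(4*q))((2*g)-(4*q)) = 4*g^2 - 16*q^2; continue pairing.

16*g^4 - 256*q^4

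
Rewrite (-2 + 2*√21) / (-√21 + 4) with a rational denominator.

(-34 - 6*√21)/5

Multiply numerator and denominator by 4 + √21.
Denominator becomes -5; numerator becomes 6*√21 + 34.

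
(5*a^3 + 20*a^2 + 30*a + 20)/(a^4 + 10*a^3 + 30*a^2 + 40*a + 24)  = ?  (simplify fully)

5/(a + 6)

Factor: 5*a^3 + 20*a^2 + 30*a + 20 = 5*(a^2 + 2*a + 2)*(a + 2);  a^4 + 10*a^3 + 30*a^2 + 40*a + 24 = (a^2 + 2*a + 2)*(a + 2)*(a + 6)
Cancel the common factors (a^2 + 2*a + 2), (a + 2).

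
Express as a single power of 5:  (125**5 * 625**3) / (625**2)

5**19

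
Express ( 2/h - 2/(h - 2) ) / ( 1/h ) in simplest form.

Numerator: 2/h - 2/(h - 2) = -4/(h**2 - 2*h)
Denominator: 1/h = 1/h
Divide: (-4/(h**2 - 2*h)) · (h) = -4/(h - 2)

-4/(h - 2)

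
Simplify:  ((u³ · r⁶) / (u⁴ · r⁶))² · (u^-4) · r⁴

r⁴/u⁶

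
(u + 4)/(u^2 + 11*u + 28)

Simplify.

1/(u + 7)

Factor: u^2 + 11*u + 28 = (u + 4)*(u + 7)
Cancel the common factor (u + 4).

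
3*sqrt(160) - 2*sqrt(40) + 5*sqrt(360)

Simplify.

3*sqrt(160) = 12*sqrt(10); 2*sqrt(40) = 4*sqrt(10); 5*sqrt(360) = 30*sqrt(10)
Combine: (12 - 4 + 30)·sqrt(10) = 38*sqrt(10)

38*sqrt(10)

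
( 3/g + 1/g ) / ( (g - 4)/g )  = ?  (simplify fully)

4/(g - 4)

Numerator: 3/g + 1/g = 4/g
Denominator: (g - 4)/g = (g - 4)/g
Divide: (4/g) · (g/(g - 4)) = 4/(g - 4)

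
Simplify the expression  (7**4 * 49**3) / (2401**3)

7**(-2)

7**4 = 7**4; 49**3 = 7**6; 2401**3 = 7**12
Combine exponents: 7**(-2)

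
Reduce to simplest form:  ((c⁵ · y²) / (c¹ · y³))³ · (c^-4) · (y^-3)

c⁸/y⁶

Inside the bracket: c⁴ · (y^-1)
Raise to the power 3: c^12 · (y^-3)
Multiply by (c^-4) · (y^-3): add exponents.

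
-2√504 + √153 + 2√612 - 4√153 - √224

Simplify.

-16*√14 + 3*√17

2√504 = 12*√14; √153 = 3*√17; 2√612 = 12*√17; 4√153 = 12*√17; √224 = 4*√14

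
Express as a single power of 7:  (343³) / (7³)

343³ = 7^9; 7³ = 7^3
Combine exponents: 7^6

7^6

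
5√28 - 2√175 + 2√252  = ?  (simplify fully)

12*√7

5√28 = 10*√7; 2√175 = 10*√7; 2√252 = 12*√7
Combine: (10 - 10 + 12)·√7 = 12*√7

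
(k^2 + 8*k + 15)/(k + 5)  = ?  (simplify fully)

k + 3

Factor: k^2 + 8*k + 15 = (k + 5)*(k + 3)
Cancel the common factor (k + 5).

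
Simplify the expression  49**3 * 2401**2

7**14

49**3 = 7**6; 2401**2 = 7**8
Combine exponents: 7**14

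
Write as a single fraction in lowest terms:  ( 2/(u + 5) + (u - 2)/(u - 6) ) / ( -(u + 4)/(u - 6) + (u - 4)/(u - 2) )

(-u^3 - 3*u^2 + 32*u - 44)/(12*u^2 + 28*u - 160)

Numerator: 2/(u + 5) + (u - 2)/(u - 6) = (u^2 + 5*u - 22)/(u^2 - u - 30)
Denominator: -(u + 4)/(u - 6) + (u - 4)/(u - 2) = (-12*u + 32)/(u^2 - 8*u + 12)
Divide: ((u^2 + 5*u - 22)/(u^2 - u - 30)) · ((u^2 - 8*u + 12)/(-12*u + 32)) = (-u^3 - 3*u^2 + 32*u - 44)/(12*u^2 + 28*u - 160)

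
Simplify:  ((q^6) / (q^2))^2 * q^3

Inside the bracket: q^4
Raise to the power 2: q^8
Multiply by q^3: add exponents.

q^11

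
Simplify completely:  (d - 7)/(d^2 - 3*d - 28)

Factor: d^2 - 3*d - 28 = (d + 4)*(d - 7)
Cancel the common factor (d - 7).

1/(d + 4)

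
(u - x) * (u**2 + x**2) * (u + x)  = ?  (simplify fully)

(u+x)(u-x) = u**2 - x**2; continue pairing.

u**4 - x**4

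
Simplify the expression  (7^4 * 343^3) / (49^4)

7^5

7^4 = 7^4; 343^3 = 7^9; 49^4 = 7^8
Combine exponents: 7^5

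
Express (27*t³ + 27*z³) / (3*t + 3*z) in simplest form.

9*t² - 9*t*z + 9*z²

Factor as (a+b)(a^2-ab+b^2) with a=(3*t), b=(3*z).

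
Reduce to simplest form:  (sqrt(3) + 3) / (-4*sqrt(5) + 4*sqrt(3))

(-3*sqrt(5) - 3*sqrt(3) - sqrt(15) - 3)/8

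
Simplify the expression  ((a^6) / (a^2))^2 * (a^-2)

a^6

Inside the bracket: a^4
Raise to the power 2: a^8
Multiply by (a^-2): add exponents.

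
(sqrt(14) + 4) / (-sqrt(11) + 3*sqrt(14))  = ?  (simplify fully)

(sqrt(154) + 4*sqrt(11) + 42 + 12*sqrt(14))/115

Multiply numerator and denominator by sqrt(11) + 3*sqrt(14).
Denominator becomes 115; numerator becomes sqrt(154) + 4*sqrt(11) + 42 + 12*sqrt(14).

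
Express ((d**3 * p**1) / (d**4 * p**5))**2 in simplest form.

Inside the bracket: (d**-1) * (p**-4)
Raise to the power 2: (d**-2) * (p**-8)

1/(d**2*p**8)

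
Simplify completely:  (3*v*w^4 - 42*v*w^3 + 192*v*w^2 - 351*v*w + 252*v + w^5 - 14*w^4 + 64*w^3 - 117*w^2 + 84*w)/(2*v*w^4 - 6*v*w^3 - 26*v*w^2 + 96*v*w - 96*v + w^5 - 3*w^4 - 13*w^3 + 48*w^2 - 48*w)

Factor: 3*v*w^4 - 42*v*w^3 + 192*v*w^2 - 351*v*w + 252*v + w^5 - 14*w^4 + 64*w^3 - 117*w^2 + 84*w = (w - 7)*(3*v + w)*(w - 4)*(w^2 - 3*w + 3);  2*v*w^4 - 6*v*w^3 - 26*v*w^2 + 96*v*w - 96*v + w^5 - 3*w^4 - 13*w^3 + 48*w^2 - 48*w = (w + 4)*(2*v + w)*(w - 4)*(w^2 - 3*w + 3)
Cancel the common factors (w^2 - 3*w + 3), (w - 4).

(3*v*w - 21*v + w^2 - 7*w)/(2*v*w + 8*v + w^2 + 4*w)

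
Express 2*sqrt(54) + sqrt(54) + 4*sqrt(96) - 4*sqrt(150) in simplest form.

2*sqrt(54) = 6*sqrt(6); sqrt(54) = 3*sqrt(6); 4*sqrt(96) = 16*sqrt(6); 4*sqrt(150) = 20*sqrt(6)
Combine: (6 + 3 + 16 - 20)·sqrt(6) = 5*sqrt(6)

5*sqrt(6)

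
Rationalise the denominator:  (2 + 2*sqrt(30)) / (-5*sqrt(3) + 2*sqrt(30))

(10*sqrt(3) + 4*sqrt(30) + 30*sqrt(10) + 120)/45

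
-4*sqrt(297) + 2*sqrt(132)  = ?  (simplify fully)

-8*sqrt(33)

4*sqrt(297) = 12*sqrt(33); 2*sqrt(132) = 4*sqrt(33)
Combine: (-12 + 4)·sqrt(33) = -8*sqrt(33)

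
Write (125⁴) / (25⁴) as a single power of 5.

125⁴ = 5^12; 25⁴ = 5^8
Combine exponents: 5^4

5^4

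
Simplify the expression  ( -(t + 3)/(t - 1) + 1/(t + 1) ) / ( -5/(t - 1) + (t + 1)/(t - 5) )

(-t^3 + 2*t^2 + 11*t + 20)/(t^3 - 4*t^2 + 19*t + 24)

Numerator: -(t + 3)/(t - 1) + 1/(t + 1) = (-t^2 - 3*t - 4)/(t^2 - 1)
Denominator: -5/(t - 1) + (t + 1)/(t - 5) = (t^2 - 5*t + 24)/(t^2 - 6*t + 5)
Divide: ((-t^2 - 3*t - 4)/(t^2 - 1)) · ((t^2 - 6*t + 5)/(t^2 - 5*t + 24)) = (-t^3 + 2*t^2 + 11*t + 20)/(t^3 - 4*t^2 + 19*t + 24)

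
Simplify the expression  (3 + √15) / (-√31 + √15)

Multiply numerator and denominator by √15 + √31.
Denominator becomes -16; numerator becomes 3*√15 + 15 + 3*√31 + √465.

(-√465 - 3*√31 - 15 - 3*√15)/16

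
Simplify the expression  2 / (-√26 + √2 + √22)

(√26 + 3*√22 + 23*√2 + 2*√286)/43

Group as (√2 + √22) - √26; multiply by (√2 + √22) + √26, then rationalise the remaining surd.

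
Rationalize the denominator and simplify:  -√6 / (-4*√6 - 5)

(-5*√6 + 24)/71

Multiply numerator and denominator by -5 + 4*√6.
Denominator becomes -71; numerator becomes -24 + 5*√6.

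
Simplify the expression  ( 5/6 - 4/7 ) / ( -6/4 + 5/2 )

Numerator: 5/6 - 4/7 = 11/42
Denominator: -6/4 + 5/2 = 1
Divide: (11/42) · (1) = 11/42

11/42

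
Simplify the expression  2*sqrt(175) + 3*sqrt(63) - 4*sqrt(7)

15*sqrt(7)

2*sqrt(175) = 10*sqrt(7); 3*sqrt(63) = 9*sqrt(7); 4*sqrt(7) = 4*sqrt(7)
Combine: (10 + 9 - 4)·sqrt(7) = 15*sqrt(7)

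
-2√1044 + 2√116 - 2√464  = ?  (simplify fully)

-16*√29

2√1044 = 12*√29; 2√116 = 4*√29; 2√464 = 8*√29
Combine: (-12 + 4 - 8)·√29 = -16*√29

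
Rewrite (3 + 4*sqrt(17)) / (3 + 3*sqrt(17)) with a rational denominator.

(-sqrt(17) + 65)/48

Multiply numerator and denominator by -3*sqrt(17) + 3.
Denominator becomes -144; numerator becomes -195 + 3*sqrt(17).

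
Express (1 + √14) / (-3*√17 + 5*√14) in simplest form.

Multiply numerator and denominator by 3*√17 + 5*√14.
Denominator becomes 197; numerator becomes 3*√17 + 5*√14 + 3*√238 + 70.

(3*√17 + 5*√14 + 3*√238 + 70)/197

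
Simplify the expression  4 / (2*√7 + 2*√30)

Multiply numerator and denominator by -2*√30 + 2*√7.
Denominator becomes -92; numerator becomes -8*√30 + 8*√7.

(-2*√7 + 2*√30)/23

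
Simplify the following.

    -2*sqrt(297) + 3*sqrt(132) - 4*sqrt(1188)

2*sqrt(297) = 6*sqrt(33); 3*sqrt(132) = 6*sqrt(33); 4*sqrt(1188) = 24*sqrt(33)
Combine: (-6 + 6 - 24)·sqrt(33) = -24*sqrt(33)

-24*sqrt(33)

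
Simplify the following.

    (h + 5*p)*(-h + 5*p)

Difference of squares with P = 5*p, Q = h.

-h**2 + 25*p**2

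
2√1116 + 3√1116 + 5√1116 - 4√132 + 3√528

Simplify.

4*√33 + 60*√31

2√1116 = 12*√31; 3√1116 = 18*√31; 5√1116 = 30*√31; 4√132 = 8*√33; 3√528 = 12*√33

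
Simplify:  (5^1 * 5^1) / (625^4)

5^(-14)

5^1 = 5^1; 5^1 = 5^1; 625^4 = 5^16
Combine exponents: 5^(-14)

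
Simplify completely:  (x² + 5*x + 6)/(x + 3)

Factor: x² + 5*x + 6 = (x + 3)·(x + 2)
Cancel the common factor (x + 3).

x + 2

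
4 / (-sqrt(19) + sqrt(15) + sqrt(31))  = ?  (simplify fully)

Group as (sqrt(15) + sqrt(31)) - sqrt(19); multiply by (sqrt(15) + sqrt(31)) + sqrt(19), then rationalise the remaining surd.

(-108*sqrt(19) + 12*sqrt(31) + 140*sqrt(15) + 8*sqrt(8835))/1131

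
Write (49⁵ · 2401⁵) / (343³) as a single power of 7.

49⁵ = 7^10; 2401⁵ = 7^20; 343³ = 7^9
Combine exponents: 7^21

7^21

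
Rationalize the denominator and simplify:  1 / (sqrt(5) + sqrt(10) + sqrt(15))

Group as (sqrt(5) + sqrt(15)) + sqrt(10); multiply by (sqrt(5) + sqrt(15)) - sqrt(10), then rationalise the remaining surd.

(-sqrt(30) + sqrt(10) + 2*sqrt(5))/20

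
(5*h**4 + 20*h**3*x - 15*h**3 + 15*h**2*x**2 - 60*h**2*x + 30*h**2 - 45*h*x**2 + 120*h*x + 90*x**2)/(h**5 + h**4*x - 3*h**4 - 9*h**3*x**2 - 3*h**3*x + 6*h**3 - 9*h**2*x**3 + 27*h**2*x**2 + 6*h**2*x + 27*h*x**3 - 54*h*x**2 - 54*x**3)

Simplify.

-5/(-h + 3*x)

Factor: 5*h**4 + 20*h**3*x - 15*h**3 + 15*h**2*x**2 - 60*h**2*x + 30*h**2 - 45*h*x**2 + 120*h*x + 90*x**2 = 5*(h**2 - 3*h + 6)*(h + x)*(h + 3*x);  h**5 + h**4*x - 3*h**4 - 9*h**3*x**2 - 3*h**3*x + 6*h**3 - 9*h**2*x**3 + 27*h**2*x**2 + 6*h**2*x + 27*h*x**3 - 54*h*x**2 - 54*x**3 = (h + 3*x)*(h + x)*(h**2 - 3*h + 6)*(h - 3*x)
Cancel the common factors (h**2 - 3*h + 6), (h + x), (h + 3*x).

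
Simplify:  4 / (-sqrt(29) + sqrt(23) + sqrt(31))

(-100*sqrt(29) + 84*sqrt(31) + 148*sqrt(23) + 8*sqrt(20677))/2227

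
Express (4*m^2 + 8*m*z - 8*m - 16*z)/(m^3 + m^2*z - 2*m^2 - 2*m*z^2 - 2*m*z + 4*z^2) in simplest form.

Factor: 4*m^2 + 8*m*z - 8*m - 16*z = 4*(m + 2*z)*(m - 2);  m^3 + m^2*z - 2*m^2 - 2*m*z^2 - 2*m*z + 4*z^2 = (m + 2*z)*(m - 2)*(m - z)
Cancel the common factors (m + 2*z), (m - 2).

-4/(-m + z)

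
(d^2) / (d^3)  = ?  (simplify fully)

1/d

Quotient: (d^-1)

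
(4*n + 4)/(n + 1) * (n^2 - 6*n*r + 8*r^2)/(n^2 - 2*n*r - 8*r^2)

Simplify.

(4*n - 8*r)/(n + 2*r)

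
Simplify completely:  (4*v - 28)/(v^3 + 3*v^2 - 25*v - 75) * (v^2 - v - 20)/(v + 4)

Factor: 4*v - 28 = 4*(v - 7);  v^3 + 3*v^2 - 25*v - 75 = (v - 5)*(v + 5)*(v + 3);  v^2 - v - 20 = (v + 4)*(v - 5)
Cancel the common factors (v + 4), (v - 5).

(4*v - 28)/(v^2 + 8*v + 15)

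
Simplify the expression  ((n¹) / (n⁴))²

Inside the bracket: (n^-3)
Raise to the power 2: (n^-6)

n^(-6)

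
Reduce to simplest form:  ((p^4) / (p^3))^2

Inside the bracket: p^1
Raise to the power 2: p^2

p^2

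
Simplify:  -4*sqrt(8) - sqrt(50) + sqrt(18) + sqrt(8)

-8*sqrt(2)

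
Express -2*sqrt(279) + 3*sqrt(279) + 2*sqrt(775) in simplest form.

13*sqrt(31)

2*sqrt(279) = 6*sqrt(31); 3*sqrt(279) = 9*sqrt(31); 2*sqrt(775) = 10*sqrt(31)
Combine: (-6 + 9 + 10)·sqrt(31) = 13*sqrt(31)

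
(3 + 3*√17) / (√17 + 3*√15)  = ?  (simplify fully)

Multiply numerator and denominator by -3*√15 + √17.
Denominator becomes -118; numerator becomes -9*√255 - 9*√15 + 3*√17 + 51.

(-51 - 3*√17 + 9*√15 + 9*√255)/118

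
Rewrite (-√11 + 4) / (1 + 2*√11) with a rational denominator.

Multiply numerator and denominator by -2*√11 + 1.
Denominator becomes -43; numerator becomes -9*√11 + 26.

(-26 + 9*√11)/43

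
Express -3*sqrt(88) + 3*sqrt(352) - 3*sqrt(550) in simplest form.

3*sqrt(88) = 6*sqrt(22); 3*sqrt(352) = 12*sqrt(22); 3*sqrt(550) = 15*sqrt(22)
Combine: (-6 + 12 - 15)·sqrt(22) = -9*sqrt(22)

-9*sqrt(22)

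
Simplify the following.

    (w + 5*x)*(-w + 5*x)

-w^2 + 25*x^2

(5*x)^2 - (w)^2 = -w^2 + 25*x^2.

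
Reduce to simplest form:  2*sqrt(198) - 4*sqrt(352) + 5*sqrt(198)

2*sqrt(198) = 6*sqrt(22); 4*sqrt(352) = 16*sqrt(22); 5*sqrt(198) = 15*sqrt(22)
Combine: (6 - 16 + 15)·sqrt(22) = 5*sqrt(22)

5*sqrt(22)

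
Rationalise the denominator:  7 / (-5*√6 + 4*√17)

(35*√6 + 28*√17)/122

Multiply numerator and denominator by 5*√6 + 4*√17.
Denominator becomes 122; numerator becomes 35*√6 + 28*√17.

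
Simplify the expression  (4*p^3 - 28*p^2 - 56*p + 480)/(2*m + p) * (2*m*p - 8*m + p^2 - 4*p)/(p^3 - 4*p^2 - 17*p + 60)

Factor: 4*p^3 - 28*p^2 - 56*p + 480 = 4*(p - 5)*(p - 6)*(p + 4);  2*m*p - 8*m + p^2 - 4*p = (p - 4)*(2*m + p);  p^3 - 4*p^2 - 17*p + 60 = (p + 4)*(p - 3)*(p - 5)
Cancel the common factors (p + 4), (p - 5), (2*m + p).

(4*p^2 - 40*p + 96)/(p - 3)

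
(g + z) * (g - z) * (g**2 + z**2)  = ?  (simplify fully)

(g+z)(g-z) = g**2 - z**2; continue pairing.

g**4 - z**4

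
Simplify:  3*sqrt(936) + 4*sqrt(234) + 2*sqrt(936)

3*sqrt(936) = 18*sqrt(26); 4*sqrt(234) = 12*sqrt(26); 2*sqrt(936) = 12*sqrt(26)
Combine: (18 + 12 + 12)·sqrt(26) = 42*sqrt(26)

42*sqrt(26)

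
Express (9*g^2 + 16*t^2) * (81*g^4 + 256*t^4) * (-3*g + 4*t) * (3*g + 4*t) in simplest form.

-6561*g^8 + 65536*t^8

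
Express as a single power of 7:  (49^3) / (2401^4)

7^(-10)

49^3 = 7^6; 2401^4 = 7^16
Combine exponents: 7^(-10)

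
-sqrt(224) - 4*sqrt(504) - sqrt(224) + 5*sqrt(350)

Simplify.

-7*sqrt(14)

sqrt(224) = 4*sqrt(14); 4*sqrt(504) = 24*sqrt(14); sqrt(224) = 4*sqrt(14); 5*sqrt(350) = 25*sqrt(14)
Combine: (-4 - 24 - 4 + 25)·sqrt(14) = -7*sqrt(14)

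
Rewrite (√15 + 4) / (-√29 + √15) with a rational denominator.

(-4*√29 - √435 - 4*√15 - 15)/14

Multiply numerator and denominator by √15 + √29.
Denominator becomes -14; numerator becomes 15 + 4*√15 + √435 + 4*√29.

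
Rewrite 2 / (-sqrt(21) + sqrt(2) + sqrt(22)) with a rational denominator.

(-6*sqrt(21) + 2*sqrt(22) + 82*sqrt(2) + 8*sqrt(231))/167

Group as (sqrt(2) + sqrt(22)) - sqrt(21); multiply by (sqrt(2) + sqrt(22)) + sqrt(21), then rationalise the remaining surd.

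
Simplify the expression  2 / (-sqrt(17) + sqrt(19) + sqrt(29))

(-62*sqrt(17) + 14*sqrt(29) + 54*sqrt(19) + 4*sqrt(9367))/1243

Group as (sqrt(19) + sqrt(29)) - sqrt(17); multiply by (sqrt(19) + sqrt(29)) + sqrt(17), then rationalise the remaining surd.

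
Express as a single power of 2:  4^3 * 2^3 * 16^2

2^17

4^3 = 2^6; 2^3 = 2^3; 16^2 = 2^8
Combine exponents: 2^17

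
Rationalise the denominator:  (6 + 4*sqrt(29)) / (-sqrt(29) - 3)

(-49 + 3*sqrt(29))/10

Multiply numerator and denominator by -3 + sqrt(29).
Denominator becomes -20; numerator becomes -6*sqrt(29) + 98.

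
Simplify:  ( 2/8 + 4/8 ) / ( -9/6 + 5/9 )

-27/34

Numerator: 2/8 + 4/8 = 3/4
Denominator: -9/6 + 5/9 = -17/18
Divide: (3/4) · (-18/17) = -27/34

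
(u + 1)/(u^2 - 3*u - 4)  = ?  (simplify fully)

Factor: u^2 - 3*u - 4 = (u - 4)*(u + 1)
Cancel the common factor (u + 1).

1/(u - 4)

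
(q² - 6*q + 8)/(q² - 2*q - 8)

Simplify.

(q - 2)/(q + 2)

Factor: q² - 6*q + 8 = (q - 2)·(q - 4);  q² - 2*q - 8 = (q + 2)·(q - 4)
Cancel the common factor (q - 4).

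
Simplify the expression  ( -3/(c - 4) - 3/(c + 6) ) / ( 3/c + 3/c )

Numerator: -3/(c - 4) - 3/(c + 6) = (-6*c - 6)/(c**2 + 2*c - 24)
Denominator: 3/c + 3/c = 6/c
Divide: ((-6*c - 6)/(c**2 + 2*c - 24)) · (c/6) = (-c**2 - c)/(c**2 + 2*c - 24)

(-c**2 - c)/(c**2 + 2*c - 24)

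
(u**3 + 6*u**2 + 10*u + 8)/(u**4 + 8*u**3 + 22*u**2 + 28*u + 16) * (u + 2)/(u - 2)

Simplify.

Factor: u**3 + 6*u**2 + 10*u + 8 = (u + 4)*(u**2 + 2*u + 2);  u**4 + 8*u**3 + 22*u**2 + 28*u + 16 = (u + 2)*(u**2 + 2*u + 2)*(u + 4)
Cancel the common factors (u**2 + 2*u + 2), (u + 2), (u + 4).

1/(u - 2)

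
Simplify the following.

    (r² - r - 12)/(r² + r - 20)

(r + 3)/(r + 5)

Factor: r² - r - 12 = (r - 4)·(r + 3);  r² + r - 20 = (r - 4)·(r + 5)
Cancel the common factor (r - 4).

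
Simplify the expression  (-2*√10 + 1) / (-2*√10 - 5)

(-4*√10 + 15)/5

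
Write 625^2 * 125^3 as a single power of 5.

5^17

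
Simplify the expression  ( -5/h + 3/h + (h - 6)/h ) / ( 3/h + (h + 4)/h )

(h - 8)/(h + 7)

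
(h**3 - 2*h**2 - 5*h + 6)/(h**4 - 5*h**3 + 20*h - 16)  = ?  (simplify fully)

Factor: h**3 - 2*h**2 - 5*h + 6 = (h - 3)*(h - 1)*(h + 2);  h**4 - 5*h**3 + 20*h - 16 = (h - 4)*(h + 2)*(h - 1)*(h - 2)
Cancel the common factors (h + 2), (h - 1).

(h - 3)/(h**2 - 6*h + 8)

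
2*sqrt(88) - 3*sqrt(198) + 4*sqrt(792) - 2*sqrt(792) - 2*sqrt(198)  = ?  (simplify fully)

sqrt(22)

2*sqrt(88) = 4*sqrt(22); 3*sqrt(198) = 9*sqrt(22); 4*sqrt(792) = 24*sqrt(22); 2*sqrt(792) = 12*sqrt(22); 2*sqrt(198) = 6*sqrt(22)
Combine: (4 - 9 + 24 - 12 - 6)·sqrt(22) = sqrt(22)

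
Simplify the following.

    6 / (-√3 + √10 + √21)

Group as (√10 + √21) - √3; multiply by (√10 + √21) + √3, then rationalise the remaining surd.

(-42*√3 - 12*√21 + 21*√10 + 9*√70)/14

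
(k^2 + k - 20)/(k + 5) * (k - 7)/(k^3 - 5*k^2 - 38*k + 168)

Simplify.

Factor: k^2 + k - 20 = (k + 5)*(k - 4);  k^3 - 5*k^2 - 38*k + 168 = (k - 7)*(k + 6)*(k - 4)
Cancel the common factors (k - 7), (k - 4), (k + 5).

1/(k + 6)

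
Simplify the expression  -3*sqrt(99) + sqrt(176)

3*sqrt(99) = 9*sqrt(11); sqrt(176) = 4*sqrt(11)
Combine: (-9 + 4)·sqrt(11) = -5*sqrt(11)

-5*sqrt(11)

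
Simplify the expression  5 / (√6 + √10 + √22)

(-10*√330 - 15*√22 + 45*√10 + 65*√6)/102

Group as (√10 + √22) + √6; multiply by (√10 + √22) - √6, then rationalise the remaining surd.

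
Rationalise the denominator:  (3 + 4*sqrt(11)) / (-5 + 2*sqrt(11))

(26*sqrt(11) + 103)/19

Multiply numerator and denominator by -2*sqrt(11) - 5.
Denominator becomes -19; numerator becomes -103 - 26*sqrt(11).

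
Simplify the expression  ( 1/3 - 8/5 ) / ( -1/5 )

Numerator: 1/3 - 8/5 = -19/15
Denominator: -1/5 = -1/5
Divide: (-19/15) · (-5) = 19/3

19/3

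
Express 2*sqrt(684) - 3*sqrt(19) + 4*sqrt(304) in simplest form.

25*sqrt(19)

2*sqrt(684) = 12*sqrt(19); 3*sqrt(19) = 3*sqrt(19); 4*sqrt(304) = 16*sqrt(19)
Combine: (12 - 3 + 16)·sqrt(19) = 25*sqrt(19)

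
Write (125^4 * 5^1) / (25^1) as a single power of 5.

5^11

125^4 = 5^12; 5^1 = 5^1; 25^1 = 5^2
Combine exponents: 5^11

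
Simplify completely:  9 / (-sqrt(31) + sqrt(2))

Multiply numerator and denominator by sqrt(2) + sqrt(31).
Denominator becomes -29; numerator becomes 9*sqrt(2) + 9*sqrt(31).

(-9*sqrt(31) - 9*sqrt(2))/29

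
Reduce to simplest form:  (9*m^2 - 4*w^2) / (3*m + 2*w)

Difference of squares: factor out (3*m + 2*w).

3*m - 2*w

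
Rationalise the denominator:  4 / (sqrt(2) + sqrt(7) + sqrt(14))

(-112 - 20*sqrt(14) + 36*sqrt(7) + 76*sqrt(2))/31

Group as (sqrt(2) + sqrt(14)) + sqrt(7); multiply by (sqrt(2) + sqrt(14)) - sqrt(7), then rationalise the remaining surd.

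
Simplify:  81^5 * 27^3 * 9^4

3^37

81^5 = 3^20; 27^3 = 3^9; 9^4 = 3^8
Combine exponents: 3^37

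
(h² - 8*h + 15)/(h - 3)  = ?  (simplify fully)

h - 5

Factor: h² - 8*h + 15 = (h - 3)·(h - 5)
Cancel the common factor (h - 3).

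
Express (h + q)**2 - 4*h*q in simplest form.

(h - q)**2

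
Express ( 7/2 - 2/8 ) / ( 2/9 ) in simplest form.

Numerator: 7/2 - 2/8 = 13/4
Denominator: 2/9 = 2/9
Divide: (13/4) · (9/2) = 117/8

117/8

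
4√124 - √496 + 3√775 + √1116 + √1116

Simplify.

31*√31

4√124 = 8*√31; √496 = 4*√31; 3√775 = 15*√31; √1116 = 6*√31; √1116 = 6*√31
Combine: (8 - 4 + 15 + 6 + 6)·√31 = 31*√31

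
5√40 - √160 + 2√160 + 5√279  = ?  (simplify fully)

14*√10 + 15*√31

5√40 = 10*√10; √160 = 4*√10; 2√160 = 8*√10; 5√279 = 15*√31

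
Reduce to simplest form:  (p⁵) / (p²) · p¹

Quotient: p³
Multiply by p¹: add exponents.

p⁴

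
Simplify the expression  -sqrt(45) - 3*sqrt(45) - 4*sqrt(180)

-36*sqrt(5)

sqrt(45) = 3*sqrt(5); 3*sqrt(45) = 9*sqrt(5); 4*sqrt(180) = 24*sqrt(5)
Combine: (-3 - 9 - 24)·sqrt(5) = -36*sqrt(5)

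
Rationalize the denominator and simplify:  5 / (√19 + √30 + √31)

(-5*√17670 + 45*√31 + 50*√30 + 105*√19)/978

Group as (√19 + √31) + √30; multiply by (√19 + √31) - √30, then rationalise the remaining surd.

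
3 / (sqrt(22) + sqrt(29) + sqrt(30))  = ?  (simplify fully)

Group as (sqrt(22) + sqrt(29)) + sqrt(30); multiply by (sqrt(22) + sqrt(29)) - sqrt(30), then rationalise the remaining surd.

(-12*sqrt(4785) + 63*sqrt(30) + 69*sqrt(29) + 111*sqrt(22))/2111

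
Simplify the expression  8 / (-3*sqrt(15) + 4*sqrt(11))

(24*sqrt(15) + 32*sqrt(11))/41

Multiply numerator and denominator by 3*sqrt(15) + 4*sqrt(11).
Denominator becomes 41; numerator becomes 24*sqrt(15) + 32*sqrt(11).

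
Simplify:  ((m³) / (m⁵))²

m^(-4)

Inside the bracket: (m^-2)
Raise to the power 2: (m^-4)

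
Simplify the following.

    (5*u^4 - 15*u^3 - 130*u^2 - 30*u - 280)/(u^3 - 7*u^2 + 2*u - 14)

5*u + 20

Factor: 5*u^4 - 15*u^3 - 130*u^2 - 30*u - 280 = 5*(u + 4)*(u - 7)*(u^2 + 2);  u^3 - 7*u^2 + 2*u - 14 = (u^2 + 2)*(u - 7)
Cancel the common factors (u^2 + 2), (u - 7).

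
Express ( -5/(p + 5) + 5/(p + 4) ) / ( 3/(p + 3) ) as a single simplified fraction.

(5*p + 15)/(3*p^2 + 27*p + 60)

Numerator: -5/(p + 5) + 5/(p + 4) = 5/(p^2 + 9*p + 20)
Denominator: 3/(p + 3) = 3/(p + 3)
Divide: (5/(p^2 + 9*p + 20)) · (p/3 + 1) = (5*p + 15)/(3*p^2 + 27*p + 60)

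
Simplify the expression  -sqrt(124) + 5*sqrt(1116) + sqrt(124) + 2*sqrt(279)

sqrt(124) = 2*sqrt(31); 5*sqrt(1116) = 30*sqrt(31); sqrt(124) = 2*sqrt(31); 2*sqrt(279) = 6*sqrt(31)
Combine: (-2 + 30 + 2 + 6)·sqrt(31) = 36*sqrt(31)

36*sqrt(31)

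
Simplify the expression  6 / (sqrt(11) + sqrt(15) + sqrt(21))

Group as (sqrt(11) + sqrt(21)) + sqrt(15); multiply by (sqrt(11) + sqrt(21)) - sqrt(15), then rationalise the remaining surd.

(-36*sqrt(385) + 30*sqrt(21) + 102*sqrt(15) + 150*sqrt(11))/635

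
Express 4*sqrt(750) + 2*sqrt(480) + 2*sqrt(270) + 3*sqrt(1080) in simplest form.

4*sqrt(750) = 20*sqrt(30); 2*sqrt(480) = 8*sqrt(30); 2*sqrt(270) = 6*sqrt(30); 3*sqrt(1080) = 18*sqrt(30)
Combine: (20 + 8 + 6 + 18)·sqrt(30) = 52*sqrt(30)

52*sqrt(30)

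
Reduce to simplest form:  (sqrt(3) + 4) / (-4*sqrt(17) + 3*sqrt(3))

(-16*sqrt(17) - 4*sqrt(51) - 12*sqrt(3) - 9)/245

Multiply numerator and denominator by 3*sqrt(3) + 4*sqrt(17).
Denominator becomes -245; numerator becomes 9 + 12*sqrt(3) + 4*sqrt(51) + 16*sqrt(17).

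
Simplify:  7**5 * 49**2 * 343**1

7**12

7**5 = 7**5; 49**2 = 7**4; 343**1 = 7**3
Combine exponents: 7**12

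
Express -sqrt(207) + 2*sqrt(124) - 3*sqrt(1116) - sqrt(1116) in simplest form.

sqrt(207) = 3*sqrt(23); 2*sqrt(124) = 4*sqrt(31); 3*sqrt(1116) = 18*sqrt(31); sqrt(1116) = 6*sqrt(31)

-20*sqrt(31) - 3*sqrt(23)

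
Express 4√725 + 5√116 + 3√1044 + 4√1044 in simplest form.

4√725 = 20*√29; 5√116 = 10*√29; 3√1044 = 18*√29; 4√1044 = 24*√29
Combine: (20 + 10 + 18 + 24)·√29 = 72*√29

72*√29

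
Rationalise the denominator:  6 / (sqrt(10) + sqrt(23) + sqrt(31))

(-3*sqrt(7130) + 3*sqrt(31) + 27*sqrt(23) + 66*sqrt(10))/229

Group as (sqrt(10) + sqrt(31)) + sqrt(23); multiply by (sqrt(10) + sqrt(31)) - sqrt(23), then rationalise the remaining surd.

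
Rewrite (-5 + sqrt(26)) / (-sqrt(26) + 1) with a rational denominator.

(-21 + 4*sqrt(26))/25

Multiply numerator and denominator by 1 + sqrt(26).
Denominator becomes -25; numerator becomes -4*sqrt(26) + 21.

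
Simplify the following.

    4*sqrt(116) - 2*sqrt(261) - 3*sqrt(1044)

-16*sqrt(29)

4*sqrt(116) = 8*sqrt(29); 2*sqrt(261) = 6*sqrt(29); 3*sqrt(1044) = 18*sqrt(29)
Combine: (8 - 6 - 18)·sqrt(29) = -16*sqrt(29)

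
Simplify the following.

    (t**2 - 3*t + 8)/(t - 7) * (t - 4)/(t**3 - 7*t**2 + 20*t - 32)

1/(t - 7)

Factor: t**3 - 7*t**2 + 20*t - 32 = (t - 4)*(t**2 - 3*t + 8)
Cancel the common factors (t**2 - 3*t + 8), (t - 4).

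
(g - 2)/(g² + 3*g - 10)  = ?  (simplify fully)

1/(g + 5)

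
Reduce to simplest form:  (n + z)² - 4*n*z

(n - z)²

After expansion: n² - 2*n*z + z² — a perfect-square trinomial.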